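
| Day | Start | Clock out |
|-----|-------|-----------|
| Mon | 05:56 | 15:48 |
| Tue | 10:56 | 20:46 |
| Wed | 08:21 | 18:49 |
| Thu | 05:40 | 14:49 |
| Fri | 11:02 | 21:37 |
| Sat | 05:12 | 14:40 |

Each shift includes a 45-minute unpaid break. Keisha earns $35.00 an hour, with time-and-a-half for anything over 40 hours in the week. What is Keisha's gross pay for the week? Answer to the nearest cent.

$2180.50

Mon: 05:56–15:48 = 9 h 52 min; less 45 min break → 9 h 7 min
Tue: 10:56–20:46 = 9 h 50 min; less 45 min break → 9 h 5 min
Wed: 08:21–18:49 = 10 h 28 min; less 45 min break → 9 h 43 min
Thu: 05:40–14:49 = 9 h 9 min; less 45 min break → 8 h 24 min
Fri: 11:02–21:37 = 10 h 35 min; less 45 min break → 9 h 50 min
Sat: 05:12–14:40 = 9 h 28 min; less 45 min break → 8 h 43 min
Total worked: 54 h 52 min = 3292 min.
Regular 40 h 0 min = 2400 min at $35.00/h; overtime 14 h 52 min = 892 min at $52.50/h.
Pay = (2400 × $35.00 + 892 × $52.50) ÷ 60 = $2180.50.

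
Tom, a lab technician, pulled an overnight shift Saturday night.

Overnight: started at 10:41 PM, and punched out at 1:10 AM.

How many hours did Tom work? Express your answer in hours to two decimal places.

2.48 hours

Overnight: 10:41 PM → midnight = 1 h 19 min; midnight → 1:10 AM = 1 h 10 min; span 2 h 29 min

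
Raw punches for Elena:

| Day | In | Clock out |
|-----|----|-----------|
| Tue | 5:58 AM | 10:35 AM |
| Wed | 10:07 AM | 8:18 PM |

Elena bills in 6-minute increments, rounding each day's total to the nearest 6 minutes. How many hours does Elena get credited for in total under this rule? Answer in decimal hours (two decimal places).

Tue: 5:58 AM–10:35 AM = 4 h 37 min → rounds to 4 h 36 min
Wed: 10:07 AM–8:18 PM = 10 h 11 min → rounds to 10 h 12 min
Total credited: 14 h 48 min.

14.80 hours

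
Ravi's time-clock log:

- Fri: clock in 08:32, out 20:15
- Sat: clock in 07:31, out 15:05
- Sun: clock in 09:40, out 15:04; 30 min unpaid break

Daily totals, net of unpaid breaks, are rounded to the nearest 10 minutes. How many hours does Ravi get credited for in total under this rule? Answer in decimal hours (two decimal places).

Fri: 08:32–20:15 = 11 h 43 min → rounds to 11 h 40 min
Sat: 07:31–15:05 = 7 h 34 min → rounds to 7 h 30 min
Sun: 09:40–15:04 = 5 h 24 min − 30 min = 4 h 54 min → rounds to 4 h 50 min
Total credited: 24 h 0 min.

24.00 hours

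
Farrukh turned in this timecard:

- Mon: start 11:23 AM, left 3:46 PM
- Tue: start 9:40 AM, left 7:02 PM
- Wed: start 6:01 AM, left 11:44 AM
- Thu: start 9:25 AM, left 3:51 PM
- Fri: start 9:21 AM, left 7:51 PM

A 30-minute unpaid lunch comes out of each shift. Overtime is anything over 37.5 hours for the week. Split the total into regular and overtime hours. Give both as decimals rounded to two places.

Regular 33.90 hours, overtime 0.00 hours

Mon: 11:23 AM–3:46 PM = 4 h 23 min; less 30 min break → 3 h 53 min
Tue: 9:40 AM–7:02 PM = 9 h 22 min; less 30 min break → 8 h 52 min
Wed: 6:01 AM–11:44 AM = 5 h 43 min; less 30 min break → 5 h 13 min
Thu: 9:25 AM–3:51 PM = 6 h 26 min; less 30 min break → 5 h 56 min
Fri: 9:21 AM–7:51 PM = 10 h 30 min; less 30 min break → 10 h 0 min
Total worked: 33 h 54 min = 33.90 h.
Threshold 37.5 h → overtime 0 h 0 min, regular 33 h 54 min.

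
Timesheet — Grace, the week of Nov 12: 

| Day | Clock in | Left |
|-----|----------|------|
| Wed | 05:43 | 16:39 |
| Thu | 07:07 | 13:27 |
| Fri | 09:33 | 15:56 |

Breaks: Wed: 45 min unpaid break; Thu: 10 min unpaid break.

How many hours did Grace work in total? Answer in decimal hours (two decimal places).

22.73 hours

Wed: 05:43–16:39 = 10 h 56 min; less 45 min break → 10 h 11 min
Thu: 07:07–13:27 = 6 h 20 min; less 10 min break → 6 h 10 min
Fri: 09:33–15:56 = 6 h 23 min
Total: 10 h 11 min + 6 h 10 min + 6 h 23 min = 22 h 44 min.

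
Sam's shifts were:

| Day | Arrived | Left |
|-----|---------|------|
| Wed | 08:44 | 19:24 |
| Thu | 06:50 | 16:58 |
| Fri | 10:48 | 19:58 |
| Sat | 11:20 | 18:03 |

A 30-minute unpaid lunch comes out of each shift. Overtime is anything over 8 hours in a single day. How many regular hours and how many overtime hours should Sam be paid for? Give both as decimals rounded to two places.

Wed: 08:44–19:24 = 10 h 40 min; less 30 min break → 10 h 10 min
Thu: 06:50–16:58 = 10 h 8 min; less 30 min break → 9 h 38 min
Fri: 10:48–19:58 = 9 h 10 min; less 30 min break → 8 h 40 min
Sat: 11:20–18:03 = 6 h 43 min; less 30 min break → 6 h 13 min
Wed reg 8 h 0 min / OT 2 h 10 min; Thu reg 8 h 0 min / OT 1 h 38 min; Fri reg 8 h 0 min / OT 0 h 40 min; Sat reg 6 h 13 min / OT 0 h 0 min.
Totals: regular 30 h 13 min, overtime 4 h 28 min.

Regular 30.22 hours, overtime 4.47 hours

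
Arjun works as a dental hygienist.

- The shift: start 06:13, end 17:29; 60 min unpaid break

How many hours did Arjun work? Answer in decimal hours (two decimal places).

10.27 hours

The shift: 06:13–17:29 = 11 h 16 min; less 60 min break → 10 h 16 min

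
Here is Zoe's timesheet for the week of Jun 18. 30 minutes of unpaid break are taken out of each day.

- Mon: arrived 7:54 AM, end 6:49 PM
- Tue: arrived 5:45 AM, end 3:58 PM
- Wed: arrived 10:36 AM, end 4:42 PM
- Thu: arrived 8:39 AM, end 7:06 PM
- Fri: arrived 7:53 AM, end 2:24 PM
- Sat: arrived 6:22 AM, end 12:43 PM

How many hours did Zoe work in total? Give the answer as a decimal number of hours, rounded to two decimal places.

47.55 hours

Mon: 7:54 AM–6:49 PM = 10 h 55 min; less 30 min break → 10 h 25 min
Tue: 5:45 AM–3:58 PM = 10 h 13 min; less 30 min break → 9 h 43 min
Wed: 10:36 AM–4:42 PM = 6 h 6 min; less 30 min break → 5 h 36 min
Thu: 8:39 AM–7:06 PM = 10 h 27 min; less 30 min break → 9 h 57 min
Fri: 7:53 AM–2:24 PM = 6 h 31 min; less 30 min break → 6 h 1 min
Sat: 6:22 AM–12:43 PM = 6 h 21 min; less 30 min break → 5 h 51 min
Total: 10 h 25 min + 9 h 43 min + 5 h 36 min + 9 h 57 min + 6 h 1 min + 5 h 51 min = 47 h 33 min.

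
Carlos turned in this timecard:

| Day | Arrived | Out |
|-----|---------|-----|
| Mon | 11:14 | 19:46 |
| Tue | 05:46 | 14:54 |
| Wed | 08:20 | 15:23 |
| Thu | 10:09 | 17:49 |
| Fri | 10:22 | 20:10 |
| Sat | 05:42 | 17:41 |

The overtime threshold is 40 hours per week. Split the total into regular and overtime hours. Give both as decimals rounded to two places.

Regular 40.00 hours, overtime 14.17 hours

Mon: 11:14–19:46 = 8 h 32 min
Tue: 05:46–14:54 = 9 h 8 min
Wed: 08:20–15:23 = 7 h 3 min
Thu: 10:09–17:49 = 7 h 40 min
Fri: 10:22–20:10 = 9 h 48 min
Sat: 05:42–17:41 = 11 h 59 min
Total worked: 54 h 10 min = 54.17 h.
Threshold 40 h → overtime 14 h 10 min, regular 40 h 0 min.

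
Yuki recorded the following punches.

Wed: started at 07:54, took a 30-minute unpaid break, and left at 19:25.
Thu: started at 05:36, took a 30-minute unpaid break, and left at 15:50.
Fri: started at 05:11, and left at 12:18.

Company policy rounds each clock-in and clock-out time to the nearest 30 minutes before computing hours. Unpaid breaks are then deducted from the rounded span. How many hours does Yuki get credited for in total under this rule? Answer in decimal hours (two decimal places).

28.50 hours

Wed: in 07:54→08:00, out 19:25→19:30; 11 h 30 min − 30 min = 11 h 0 min
Thu: in 05:36→05:30, out 15:50→16:00; 10 h 30 min − 30 min = 10 h 0 min
Fri: in 05:11→05:00, out 12:18→12:30; 7 h 30 min
Total credited: 28 h 30 min.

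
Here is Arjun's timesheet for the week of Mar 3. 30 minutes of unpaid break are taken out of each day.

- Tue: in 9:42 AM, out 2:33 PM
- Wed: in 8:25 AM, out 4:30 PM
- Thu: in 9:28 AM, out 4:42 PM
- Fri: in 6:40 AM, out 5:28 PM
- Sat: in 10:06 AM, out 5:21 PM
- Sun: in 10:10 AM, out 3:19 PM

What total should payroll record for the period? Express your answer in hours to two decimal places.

Tue: 9:42 AM–2:33 PM = 4 h 51 min; less 30 min break → 4 h 21 min
Wed: 8:25 AM–4:30 PM = 8 h 5 min; less 30 min break → 7 h 35 min
Thu: 9:28 AM–4:42 PM = 7 h 14 min; less 30 min break → 6 h 44 min
Fri: 6:40 AM–5:28 PM = 10 h 48 min; less 30 min break → 10 h 18 min
Sat: 10:06 AM–5:21 PM = 7 h 15 min; less 30 min break → 6 h 45 min
Sun: 10:10 AM–3:19 PM = 5 h 9 min; less 30 min break → 4 h 39 min
Total: 4 h 21 min + 7 h 35 min + 6 h 44 min + 10 h 18 min + 6 h 45 min + 4 h 39 min = 40 h 22 min.

40.37 hours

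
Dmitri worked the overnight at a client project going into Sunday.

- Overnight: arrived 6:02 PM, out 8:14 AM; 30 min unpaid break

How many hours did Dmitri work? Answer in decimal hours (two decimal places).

Overnight: 6:02 PM → midnight = 5 h 58 min; midnight → 8:14 AM = 8 h 14 min; span 14 h 12 min; less 30 min break → 13 h 42 min

13.70 hours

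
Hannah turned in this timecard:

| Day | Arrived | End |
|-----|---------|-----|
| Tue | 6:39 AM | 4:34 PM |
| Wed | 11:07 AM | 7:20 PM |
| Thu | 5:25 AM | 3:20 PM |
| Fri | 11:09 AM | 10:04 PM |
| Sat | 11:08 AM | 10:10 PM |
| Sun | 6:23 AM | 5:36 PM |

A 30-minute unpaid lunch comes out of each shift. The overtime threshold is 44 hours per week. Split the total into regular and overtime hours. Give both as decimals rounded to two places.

Regular 44.00 hours, overtime 14.22 hours

Tue: 6:39 AM–4:34 PM = 9 h 55 min; less 30 min break → 9 h 25 min
Wed: 11:07 AM–7:20 PM = 8 h 13 min; less 30 min break → 7 h 43 min
Thu: 5:25 AM–3:20 PM = 9 h 55 min; less 30 min break → 9 h 25 min
Fri: 11:09 AM–10:04 PM = 10 h 55 min; less 30 min break → 10 h 25 min
Sat: 11:08 AM–10:10 PM = 11 h 2 min; less 30 min break → 10 h 32 min
Sun: 6:23 AM–5:36 PM = 11 h 13 min; less 30 min break → 10 h 43 min
Total worked: 58 h 13 min = 58.22 h.
Threshold 44 h → overtime 14 h 13 min, regular 44 h 0 min.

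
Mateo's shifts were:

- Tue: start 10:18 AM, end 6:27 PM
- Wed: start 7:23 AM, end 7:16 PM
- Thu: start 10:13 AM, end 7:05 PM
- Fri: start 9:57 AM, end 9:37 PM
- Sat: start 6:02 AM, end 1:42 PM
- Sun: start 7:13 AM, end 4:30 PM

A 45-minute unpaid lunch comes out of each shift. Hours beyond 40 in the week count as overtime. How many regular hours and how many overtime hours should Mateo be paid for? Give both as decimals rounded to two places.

Tue: 10:18 AM–6:27 PM = 8 h 9 min; less 45 min break → 7 h 24 min
Wed: 7:23 AM–7:16 PM = 11 h 53 min; less 45 min break → 11 h 8 min
Thu: 10:13 AM–7:05 PM = 8 h 52 min; less 45 min break → 8 h 7 min
Fri: 9:57 AM–9:37 PM = 11 h 40 min; less 45 min break → 10 h 55 min
Sat: 6:02 AM–1:42 PM = 7 h 40 min; less 45 min break → 6 h 55 min
Sun: 7:13 AM–4:30 PM = 9 h 17 min; less 45 min break → 8 h 32 min
Total worked: 53 h 1 min = 53.02 h.
Threshold 40 h → overtime 13 h 1 min, regular 40 h 0 min.

Regular 40.00 hours, overtime 13.02 hours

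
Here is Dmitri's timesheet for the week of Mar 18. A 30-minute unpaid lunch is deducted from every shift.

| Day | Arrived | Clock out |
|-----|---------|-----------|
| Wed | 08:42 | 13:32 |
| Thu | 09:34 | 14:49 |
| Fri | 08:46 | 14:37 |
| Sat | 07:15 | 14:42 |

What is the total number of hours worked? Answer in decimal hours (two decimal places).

21.38 hours

Wed: 08:42–13:32 = 4 h 50 min; less 30 min break → 4 h 20 min
Thu: 09:34–14:49 = 5 h 15 min; less 30 min break → 4 h 45 min
Fri: 08:46–14:37 = 5 h 51 min; less 30 min break → 5 h 21 min
Sat: 07:15–14:42 = 7 h 27 min; less 30 min break → 6 h 57 min
Total: 4 h 20 min + 4 h 45 min + 5 h 21 min + 6 h 57 min = 21 h 23 min.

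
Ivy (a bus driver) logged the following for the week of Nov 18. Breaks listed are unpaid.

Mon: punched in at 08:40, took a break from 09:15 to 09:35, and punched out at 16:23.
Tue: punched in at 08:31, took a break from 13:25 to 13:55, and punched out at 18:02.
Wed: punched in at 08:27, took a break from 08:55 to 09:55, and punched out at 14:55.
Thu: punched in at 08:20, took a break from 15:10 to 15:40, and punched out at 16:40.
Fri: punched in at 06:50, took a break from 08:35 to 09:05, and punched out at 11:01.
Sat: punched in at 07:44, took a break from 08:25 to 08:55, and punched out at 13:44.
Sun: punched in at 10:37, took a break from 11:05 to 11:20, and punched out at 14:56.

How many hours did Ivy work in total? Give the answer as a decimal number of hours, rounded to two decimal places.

42.95 hours

Mon: 08:40–16:23 = 7 h 43 min; less 20 min break → 7 h 23 min
Tue: 08:31–18:02 = 9 h 31 min; less 30 min break → 9 h 1 min
Wed: 08:27–14:55 = 6 h 28 min; less 60 min break → 5 h 28 min
Thu: 08:20–16:40 = 8 h 20 min; less 30 min break → 7 h 50 min
Fri: 06:50–11:01 = 4 h 11 min; less 30 min break → 3 h 41 min
Sat: 07:44–13:44 = 6 h 0 min; less 30 min break → 5 h 30 min
Sun: 10:37–14:56 = 4 h 19 min; less 15 min break → 4 h 4 min
Total: 7 h 23 min + 9 h 1 min + 5 h 28 min + 7 h 50 min + 3 h 41 min + 5 h 30 min + 4 h 4 min = 42 h 57 min.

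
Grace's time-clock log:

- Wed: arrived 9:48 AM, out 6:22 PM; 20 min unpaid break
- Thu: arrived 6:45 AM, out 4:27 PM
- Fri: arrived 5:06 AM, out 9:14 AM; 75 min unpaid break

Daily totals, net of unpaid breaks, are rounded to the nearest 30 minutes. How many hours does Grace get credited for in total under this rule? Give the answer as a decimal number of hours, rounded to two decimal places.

20.50 hours

Wed: 9:48 AM–6:22 PM = 8 h 34 min − 20 min = 8 h 14 min → rounds to 8 h 0 min
Thu: 6:45 AM–4:27 PM = 9 h 42 min → rounds to 9 h 30 min
Fri: 5:06 AM–9:14 AM = 4 h 8 min − 75 min = 2 h 53 min → rounds to 3 h 0 min
Total credited: 20 h 30 min.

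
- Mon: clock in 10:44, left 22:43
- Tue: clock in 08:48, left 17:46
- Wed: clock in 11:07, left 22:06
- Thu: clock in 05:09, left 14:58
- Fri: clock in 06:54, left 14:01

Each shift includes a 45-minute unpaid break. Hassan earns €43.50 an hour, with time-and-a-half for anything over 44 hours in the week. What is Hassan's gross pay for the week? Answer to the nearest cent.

Mon: 10:44–22:43 = 11 h 59 min; less 45 min break → 11 h 14 min
Tue: 08:48–17:46 = 8 h 58 min; less 45 min break → 8 h 13 min
Wed: 11:07–22:06 = 10 h 59 min; less 45 min break → 10 h 14 min
Thu: 05:09–14:58 = 9 h 49 min; less 45 min break → 9 h 4 min
Fri: 06:54–14:01 = 7 h 7 min; less 45 min break → 6 h 22 min
Total worked: 45 h 7 min = 2707 min.
Regular 44 h 0 min = 2640 min at €43.50/h; overtime 1 h 7 min = 67 min at €65.25/h.
Pay = (2640 × €43.50 + 67 × €65.25) ÷ 60 = €1986.86.

€1986.86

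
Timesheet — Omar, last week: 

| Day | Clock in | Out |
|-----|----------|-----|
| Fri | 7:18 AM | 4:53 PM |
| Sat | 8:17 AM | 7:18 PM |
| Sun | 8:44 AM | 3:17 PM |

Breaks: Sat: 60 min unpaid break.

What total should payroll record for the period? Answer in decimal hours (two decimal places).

Fri: 7:18 AM–4:53 PM = 9 h 35 min
Sat: 8:17 AM–7:18 PM = 11 h 1 min; less 60 min break → 10 h 1 min
Sun: 8:44 AM–3:17 PM = 6 h 33 min
Total: 9 h 35 min + 10 h 1 min + 6 h 33 min = 26 h 9 min.

26.15 hours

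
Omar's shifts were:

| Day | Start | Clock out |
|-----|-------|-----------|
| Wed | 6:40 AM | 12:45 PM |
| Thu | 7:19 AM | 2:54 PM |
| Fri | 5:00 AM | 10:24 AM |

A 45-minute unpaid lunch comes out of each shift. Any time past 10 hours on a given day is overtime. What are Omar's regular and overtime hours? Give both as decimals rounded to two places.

Regular 16.82 hours, overtime 0.00 hours

Wed: 6:40 AM–12:45 PM = 6 h 5 min; less 45 min break → 5 h 20 min
Thu: 7:19 AM–2:54 PM = 7 h 35 min; less 45 min break → 6 h 50 min
Fri: 5:00 AM–10:24 AM = 5 h 24 min; less 45 min break → 4 h 39 min
Wed reg 5 h 20 min / OT 0 h 0 min; Thu reg 6 h 50 min / OT 0 h 0 min; Fri reg 4 h 39 min / OT 0 h 0 min.
Totals: regular 16 h 49 min, overtime 0 h 0 min.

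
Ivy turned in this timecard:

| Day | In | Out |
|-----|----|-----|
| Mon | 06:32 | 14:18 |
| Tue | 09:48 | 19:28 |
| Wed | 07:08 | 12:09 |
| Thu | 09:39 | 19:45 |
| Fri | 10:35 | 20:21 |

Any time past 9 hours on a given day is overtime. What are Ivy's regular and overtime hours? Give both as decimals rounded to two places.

Regular 39.78 hours, overtime 2.53 hours

Mon: 06:32–14:18 = 7 h 46 min
Tue: 09:48–19:28 = 9 h 40 min
Wed: 07:08–12:09 = 5 h 1 min
Thu: 09:39–19:45 = 10 h 6 min
Fri: 10:35–20:21 = 9 h 46 min
Mon reg 7 h 46 min / OT 0 h 0 min; Tue reg 9 h 0 min / OT 0 h 40 min; Wed reg 5 h 1 min / OT 0 h 0 min; Thu reg 9 h 0 min / OT 1 h 6 min; Fri reg 9 h 0 min / OT 0 h 46 min.
Totals: regular 39 h 47 min, overtime 2 h 32 min.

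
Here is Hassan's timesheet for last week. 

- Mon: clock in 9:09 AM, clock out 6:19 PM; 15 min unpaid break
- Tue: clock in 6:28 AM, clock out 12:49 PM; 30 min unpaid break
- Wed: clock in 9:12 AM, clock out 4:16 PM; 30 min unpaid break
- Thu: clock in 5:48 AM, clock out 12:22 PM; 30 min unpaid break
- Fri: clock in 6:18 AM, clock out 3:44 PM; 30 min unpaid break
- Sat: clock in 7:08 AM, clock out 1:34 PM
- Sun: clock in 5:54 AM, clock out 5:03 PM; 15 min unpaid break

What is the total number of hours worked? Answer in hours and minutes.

53 h 40 min

Mon: 9:09 AM–6:19 PM = 9 h 10 min; less 15 min break → 8 h 55 min
Tue: 6:28 AM–12:49 PM = 6 h 21 min; less 30 min break → 5 h 51 min
Wed: 9:12 AM–4:16 PM = 7 h 4 min; less 30 min break → 6 h 34 min
Thu: 5:48 AM–12:22 PM = 6 h 34 min; less 30 min break → 6 h 4 min
Fri: 6:18 AM–3:44 PM = 9 h 26 min; less 30 min break → 8 h 56 min
Sat: 7:08 AM–1:34 PM = 6 h 26 min
Sun: 5:54 AM–5:03 PM = 11 h 9 min; less 15 min break → 10 h 54 min
Total: 8 h 55 min + 5 h 51 min + 6 h 34 min + 6 h 4 min + 8 h 56 min + 6 h 26 min + 10 h 54 min = 53 h 40 min.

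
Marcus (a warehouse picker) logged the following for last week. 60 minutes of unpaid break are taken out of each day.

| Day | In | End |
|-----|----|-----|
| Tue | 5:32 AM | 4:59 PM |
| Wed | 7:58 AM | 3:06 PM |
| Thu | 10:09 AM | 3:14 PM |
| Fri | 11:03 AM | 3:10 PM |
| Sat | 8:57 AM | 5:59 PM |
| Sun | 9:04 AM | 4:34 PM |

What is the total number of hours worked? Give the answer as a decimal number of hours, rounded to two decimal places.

38.32 hours

Tue: 5:32 AM–4:59 PM = 11 h 27 min; less 60 min break → 10 h 27 min
Wed: 7:58 AM–3:06 PM = 7 h 8 min; less 60 min break → 6 h 8 min
Thu: 10:09 AM–3:14 PM = 5 h 5 min; less 60 min break → 4 h 5 min
Fri: 11:03 AM–3:10 PM = 4 h 7 min; less 60 min break → 3 h 7 min
Sat: 8:57 AM–5:59 PM = 9 h 2 min; less 60 min break → 8 h 2 min
Sun: 9:04 AM–4:34 PM = 7 h 30 min; less 60 min break → 6 h 30 min
Total: 10 h 27 min + 6 h 8 min + 4 h 5 min + 3 h 7 min + 8 h 2 min + 6 h 30 min = 38 h 19 min.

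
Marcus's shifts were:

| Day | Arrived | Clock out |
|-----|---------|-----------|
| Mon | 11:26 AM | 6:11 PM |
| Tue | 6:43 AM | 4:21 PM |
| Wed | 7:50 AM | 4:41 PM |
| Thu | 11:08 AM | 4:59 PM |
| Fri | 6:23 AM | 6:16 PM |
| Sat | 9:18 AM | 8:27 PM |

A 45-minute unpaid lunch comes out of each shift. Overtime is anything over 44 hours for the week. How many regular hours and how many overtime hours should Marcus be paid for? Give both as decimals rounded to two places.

Regular 44.00 hours, overtime 5.62 hours

Mon: 11:26 AM–6:11 PM = 6 h 45 min; less 45 min break → 6 h 0 min
Tue: 6:43 AM–4:21 PM = 9 h 38 min; less 45 min break → 8 h 53 min
Wed: 7:50 AM–4:41 PM = 8 h 51 min; less 45 min break → 8 h 6 min
Thu: 11:08 AM–4:59 PM = 5 h 51 min; less 45 min break → 5 h 6 min
Fri: 6:23 AM–6:16 PM = 11 h 53 min; less 45 min break → 11 h 8 min
Sat: 9:18 AM–8:27 PM = 11 h 9 min; less 45 min break → 10 h 24 min
Total worked: 49 h 37 min = 49.62 h.
Threshold 44 h → overtime 5 h 37 min, regular 44 h 0 min.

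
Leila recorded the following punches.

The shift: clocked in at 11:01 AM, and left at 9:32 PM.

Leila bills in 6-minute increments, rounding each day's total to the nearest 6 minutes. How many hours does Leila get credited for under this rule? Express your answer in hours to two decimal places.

10.50 hours

The shift: 11:01 AM–9:32 PM = 10 h 31 min → rounds to 10 h 30 min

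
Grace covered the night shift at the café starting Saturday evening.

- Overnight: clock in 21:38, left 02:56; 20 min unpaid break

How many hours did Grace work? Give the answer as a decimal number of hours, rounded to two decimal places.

Overnight: 21:38 → midnight = 2 h 22 min; midnight → 02:56 = 2 h 56 min; span 5 h 18 min; less 20 min break → 4 h 58 min

4.97 hours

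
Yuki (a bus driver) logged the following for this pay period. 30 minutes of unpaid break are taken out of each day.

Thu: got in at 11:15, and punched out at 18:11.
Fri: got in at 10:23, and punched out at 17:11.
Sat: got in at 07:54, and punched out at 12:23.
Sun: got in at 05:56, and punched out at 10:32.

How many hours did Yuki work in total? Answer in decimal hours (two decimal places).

Thu: 11:15–18:11 = 6 h 56 min; less 30 min break → 6 h 26 min
Fri: 10:23–17:11 = 6 h 48 min; less 30 min break → 6 h 18 min
Sat: 07:54–12:23 = 4 h 29 min; less 30 min break → 3 h 59 min
Sun: 05:56–10:32 = 4 h 36 min; less 30 min break → 4 h 6 min
Total: 6 h 26 min + 6 h 18 min + 3 h 59 min + 4 h 6 min = 20 h 49 min.

20.82 hours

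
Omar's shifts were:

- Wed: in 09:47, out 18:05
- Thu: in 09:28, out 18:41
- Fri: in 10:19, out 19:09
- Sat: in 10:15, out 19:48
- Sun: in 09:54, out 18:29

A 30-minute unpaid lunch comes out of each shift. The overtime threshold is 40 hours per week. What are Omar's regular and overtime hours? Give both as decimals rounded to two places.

Wed: 09:47–18:05 = 8 h 18 min; less 30 min break → 7 h 48 min
Thu: 09:28–18:41 = 9 h 13 min; less 30 min break → 8 h 43 min
Fri: 10:19–19:09 = 8 h 50 min; less 30 min break → 8 h 20 min
Sat: 10:15–19:48 = 9 h 33 min; less 30 min break → 9 h 3 min
Sun: 09:54–18:29 = 8 h 35 min; less 30 min break → 8 h 5 min
Total worked: 41 h 59 min = 41.98 h.
Threshold 40 h → overtime 1 h 59 min, regular 40 h 0 min.

Regular 40.00 hours, overtime 1.98 hours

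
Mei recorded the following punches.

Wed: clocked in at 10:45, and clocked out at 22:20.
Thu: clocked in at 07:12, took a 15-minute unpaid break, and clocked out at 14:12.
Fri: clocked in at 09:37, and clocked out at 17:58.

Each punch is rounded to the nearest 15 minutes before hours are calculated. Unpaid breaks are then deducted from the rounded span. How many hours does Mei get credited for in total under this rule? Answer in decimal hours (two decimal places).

26.75 hours

Wed: in 10:45→10:45, out 22:20→22:15; 11 h 30 min
Thu: in 07:12→07:15, out 14:12→14:15; 7 h 0 min − 15 min = 6 h 45 min
Fri: in 09:37→09:30, out 17:58→18:00; 8 h 30 min
Total credited: 26 h 45 min.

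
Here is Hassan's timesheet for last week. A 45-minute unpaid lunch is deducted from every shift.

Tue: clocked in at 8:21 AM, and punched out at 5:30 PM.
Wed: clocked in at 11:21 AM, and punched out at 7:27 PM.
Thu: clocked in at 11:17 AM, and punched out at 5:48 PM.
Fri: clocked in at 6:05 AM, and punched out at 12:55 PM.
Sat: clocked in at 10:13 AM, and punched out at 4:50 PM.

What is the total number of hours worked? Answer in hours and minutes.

33 h 28 min

Tue: 8:21 AM–5:30 PM = 9 h 9 min; less 45 min break → 8 h 24 min
Wed: 11:21 AM–7:27 PM = 8 h 6 min; less 45 min break → 7 h 21 min
Thu: 11:17 AM–5:48 PM = 6 h 31 min; less 45 min break → 5 h 46 min
Fri: 6:05 AM–12:55 PM = 6 h 50 min; less 45 min break → 6 h 5 min
Sat: 10:13 AM–4:50 PM = 6 h 37 min; less 45 min break → 5 h 52 min
Total: 8 h 24 min + 7 h 21 min + 5 h 46 min + 6 h 5 min + 5 h 52 min = 33 h 28 min.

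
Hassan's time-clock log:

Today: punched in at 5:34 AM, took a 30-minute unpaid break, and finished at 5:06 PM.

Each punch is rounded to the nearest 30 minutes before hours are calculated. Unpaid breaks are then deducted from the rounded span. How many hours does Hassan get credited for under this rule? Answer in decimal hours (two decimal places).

11.00 hours

Today: in 5:34 AM→5:30 AM, out 5:06 PM→5:00 PM; 11 h 30 min − 30 min = 11 h 0 min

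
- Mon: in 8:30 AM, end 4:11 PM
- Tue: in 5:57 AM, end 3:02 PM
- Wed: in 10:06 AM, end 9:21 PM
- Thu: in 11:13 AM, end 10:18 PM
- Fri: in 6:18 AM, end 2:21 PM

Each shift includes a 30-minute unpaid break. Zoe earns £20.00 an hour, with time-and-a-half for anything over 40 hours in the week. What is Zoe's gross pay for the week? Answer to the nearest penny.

Mon: 8:30 AM–4:11 PM = 7 h 41 min; less 30 min break → 7 h 11 min
Tue: 5:57 AM–3:02 PM = 9 h 5 min; less 30 min break → 8 h 35 min
Wed: 10:06 AM–9:21 PM = 11 h 15 min; less 30 min break → 10 h 45 min
Thu: 11:13 AM–10:18 PM = 11 h 5 min; less 30 min break → 10 h 35 min
Fri: 6:18 AM–2:21 PM = 8 h 3 min; less 30 min break → 7 h 33 min
Total worked: 44 h 39 min = 2679 min.
Regular 40 h 0 min = 2400 min at £20.00/h; overtime 4 h 39 min = 279 min at £30.00/h.
Pay = (2400 × £20.00 + 279 × £30.00) ÷ 60 = £939.50.

£939.50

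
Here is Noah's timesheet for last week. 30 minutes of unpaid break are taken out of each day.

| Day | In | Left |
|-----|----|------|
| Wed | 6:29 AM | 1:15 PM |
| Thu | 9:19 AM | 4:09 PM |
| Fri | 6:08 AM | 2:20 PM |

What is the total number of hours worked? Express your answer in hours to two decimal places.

20.30 hours

Wed: 6:29 AM–1:15 PM = 6 h 46 min; less 30 min break → 6 h 16 min
Thu: 9:19 AM–4:09 PM = 6 h 50 min; less 30 min break → 6 h 20 min
Fri: 6:08 AM–2:20 PM = 8 h 12 min; less 30 min break → 7 h 42 min
Total: 6 h 16 min + 6 h 20 min + 7 h 42 min = 20 h 18 min.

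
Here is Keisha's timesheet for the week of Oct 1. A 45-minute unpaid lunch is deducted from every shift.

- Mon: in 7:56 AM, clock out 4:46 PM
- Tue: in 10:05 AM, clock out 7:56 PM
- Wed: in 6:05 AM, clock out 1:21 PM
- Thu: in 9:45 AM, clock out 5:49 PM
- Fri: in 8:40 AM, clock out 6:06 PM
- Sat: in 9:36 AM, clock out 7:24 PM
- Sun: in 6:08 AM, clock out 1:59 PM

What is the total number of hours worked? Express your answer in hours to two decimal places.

Mon: 7:56 AM–4:46 PM = 8 h 50 min; less 45 min break → 8 h 5 min
Tue: 10:05 AM–7:56 PM = 9 h 51 min; less 45 min break → 9 h 6 min
Wed: 6:05 AM–1:21 PM = 7 h 16 min; less 45 min break → 6 h 31 min
Thu: 9:45 AM–5:49 PM = 8 h 4 min; less 45 min break → 7 h 19 min
Fri: 8:40 AM–6:06 PM = 9 h 26 min; less 45 min break → 8 h 41 min
Sat: 9:36 AM–7:24 PM = 9 h 48 min; less 45 min break → 9 h 3 min
Sun: 6:08 AM–1:59 PM = 7 h 51 min; less 45 min break → 7 h 6 min
Total: 8 h 5 min + 9 h 6 min + 6 h 31 min + 7 h 19 min + 8 h 41 min + 9 h 3 min + 7 h 6 min = 55 h 51 min.

55.85 hours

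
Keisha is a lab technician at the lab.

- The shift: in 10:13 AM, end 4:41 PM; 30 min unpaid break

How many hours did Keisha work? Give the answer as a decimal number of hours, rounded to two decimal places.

5.97 hours

The shift: 10:13 AM–4:41 PM = 6 h 28 min; less 30 min break → 5 h 58 min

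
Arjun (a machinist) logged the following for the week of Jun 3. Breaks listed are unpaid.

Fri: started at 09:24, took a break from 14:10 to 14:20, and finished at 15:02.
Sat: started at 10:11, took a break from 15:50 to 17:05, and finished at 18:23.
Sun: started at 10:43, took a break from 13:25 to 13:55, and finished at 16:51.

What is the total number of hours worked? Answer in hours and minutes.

18 h 3 min

Fri: 09:24–15:02 = 5 h 38 min; less 10 min break → 5 h 28 min
Sat: 10:11–18:23 = 8 h 12 min; less 75 min break → 6 h 57 min
Sun: 10:43–16:51 = 6 h 8 min; less 30 min break → 5 h 38 min
Total: 5 h 28 min + 6 h 57 min + 5 h 38 min = 18 h 3 min.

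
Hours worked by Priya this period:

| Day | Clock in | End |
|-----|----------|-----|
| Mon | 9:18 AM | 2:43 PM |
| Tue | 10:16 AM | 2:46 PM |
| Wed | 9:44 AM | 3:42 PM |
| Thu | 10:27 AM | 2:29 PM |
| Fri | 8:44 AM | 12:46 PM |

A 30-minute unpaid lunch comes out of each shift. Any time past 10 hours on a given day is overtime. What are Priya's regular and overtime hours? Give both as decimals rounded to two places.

Regular 21.45 hours, overtime 0.00 hours

Mon: 9:18 AM–2:43 PM = 5 h 25 min; less 30 min break → 4 h 55 min
Tue: 10:16 AM–2:46 PM = 4 h 30 min; less 30 min break → 4 h 0 min
Wed: 9:44 AM–3:42 PM = 5 h 58 min; less 30 min break → 5 h 28 min
Thu: 10:27 AM–2:29 PM = 4 h 2 min; less 30 min break → 3 h 32 min
Fri: 8:44 AM–12:46 PM = 4 h 2 min; less 30 min break → 3 h 32 min
Mon reg 4 h 55 min / OT 0 h 0 min; Tue reg 4 h 0 min / OT 0 h 0 min; Wed reg 5 h 28 min / OT 0 h 0 min; Thu reg 3 h 32 min / OT 0 h 0 min; Fri reg 3 h 32 min / OT 0 h 0 min.
Totals: regular 21 h 27 min, overtime 0 h 0 min.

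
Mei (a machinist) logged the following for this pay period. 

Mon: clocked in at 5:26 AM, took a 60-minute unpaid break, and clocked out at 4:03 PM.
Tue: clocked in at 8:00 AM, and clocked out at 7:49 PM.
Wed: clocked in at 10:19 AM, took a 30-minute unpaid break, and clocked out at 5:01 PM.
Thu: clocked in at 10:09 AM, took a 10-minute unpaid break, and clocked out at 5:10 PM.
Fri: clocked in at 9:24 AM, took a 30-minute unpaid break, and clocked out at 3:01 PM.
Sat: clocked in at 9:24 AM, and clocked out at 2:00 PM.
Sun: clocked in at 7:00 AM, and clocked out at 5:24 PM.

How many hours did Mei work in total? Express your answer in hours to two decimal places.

Mon: 5:26 AM–4:03 PM = 10 h 37 min; less 60 min break → 9 h 37 min
Tue: 8:00 AM–7:49 PM = 11 h 49 min
Wed: 10:19 AM–5:01 PM = 6 h 42 min; less 30 min break → 6 h 12 min
Thu: 10:09 AM–5:10 PM = 7 h 1 min; less 10 min break → 6 h 51 min
Fri: 9:24 AM–3:01 PM = 5 h 37 min; less 30 min break → 5 h 7 min
Sat: 9:24 AM–2:00 PM = 4 h 36 min
Sun: 7:00 AM–5:24 PM = 10 h 24 min
Total: 9 h 37 min + 11 h 49 min + 6 h 12 min + 6 h 51 min + 5 h 7 min + 4 h 36 min + 10 h 24 min = 54 h 36 min.

54.60 hours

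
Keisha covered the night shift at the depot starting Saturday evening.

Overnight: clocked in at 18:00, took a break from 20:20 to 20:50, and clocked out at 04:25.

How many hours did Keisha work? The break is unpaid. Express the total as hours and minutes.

Overnight: 18:00 → midnight = 6 h 0 min; midnight → 04:25 = 4 h 25 min; span 10 h 25 min; less 30 min break → 9 h 55 min

9 h 55 min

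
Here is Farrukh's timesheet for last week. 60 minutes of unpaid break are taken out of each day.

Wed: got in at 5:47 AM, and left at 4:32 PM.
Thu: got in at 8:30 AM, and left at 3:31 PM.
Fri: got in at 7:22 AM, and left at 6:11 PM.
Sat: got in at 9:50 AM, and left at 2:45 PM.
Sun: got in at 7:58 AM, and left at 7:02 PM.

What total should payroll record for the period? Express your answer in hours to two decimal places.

39.57 hours

Wed: 5:47 AM–4:32 PM = 10 h 45 min; less 60 min break → 9 h 45 min
Thu: 8:30 AM–3:31 PM = 7 h 1 min; less 60 min break → 6 h 1 min
Fri: 7:22 AM–6:11 PM = 10 h 49 min; less 60 min break → 9 h 49 min
Sat: 9:50 AM–2:45 PM = 4 h 55 min; less 60 min break → 3 h 55 min
Sun: 7:58 AM–7:02 PM = 11 h 4 min; less 60 min break → 10 h 4 min
Total: 9 h 45 min + 6 h 1 min + 9 h 49 min + 3 h 55 min + 10 h 4 min = 39 h 34 min.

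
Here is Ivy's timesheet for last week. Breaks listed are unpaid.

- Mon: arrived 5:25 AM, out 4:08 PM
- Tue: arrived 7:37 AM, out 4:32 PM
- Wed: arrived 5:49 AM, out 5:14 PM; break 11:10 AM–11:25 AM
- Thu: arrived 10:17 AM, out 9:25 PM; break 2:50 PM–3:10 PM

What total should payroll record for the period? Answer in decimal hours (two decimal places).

41.60 hours

Mon: 5:25 AM–4:08 PM = 10 h 43 min
Tue: 7:37 AM–4:32 PM = 8 h 55 min
Wed: 5:49 AM–5:14 PM = 11 h 25 min; less 15 min break → 11 h 10 min
Thu: 10:17 AM–9:25 PM = 11 h 8 min; less 20 min break → 10 h 48 min
Total: 10 h 43 min + 8 h 55 min + 11 h 10 min + 10 h 48 min = 41 h 36 min.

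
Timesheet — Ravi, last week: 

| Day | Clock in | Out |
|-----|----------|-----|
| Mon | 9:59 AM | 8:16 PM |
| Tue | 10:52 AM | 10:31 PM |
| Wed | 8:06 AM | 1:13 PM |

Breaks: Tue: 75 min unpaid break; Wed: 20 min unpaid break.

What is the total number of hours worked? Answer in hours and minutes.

Mon: 9:59 AM–8:16 PM = 10 h 17 min
Tue: 10:52 AM–10:31 PM = 11 h 39 min; less 75 min break → 10 h 24 min
Wed: 8:06 AM–1:13 PM = 5 h 7 min; less 20 min break → 4 h 47 min
Total: 10 h 17 min + 10 h 24 min + 4 h 47 min = 25 h 28 min.

25 h 28 min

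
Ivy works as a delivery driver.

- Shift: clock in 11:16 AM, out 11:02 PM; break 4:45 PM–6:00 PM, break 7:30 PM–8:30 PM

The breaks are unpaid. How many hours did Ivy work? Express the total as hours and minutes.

Shift: 11:16 AM–11:02 PM = 11 h 46 min; less 135 min break → 9 h 31 min

9 h 31 min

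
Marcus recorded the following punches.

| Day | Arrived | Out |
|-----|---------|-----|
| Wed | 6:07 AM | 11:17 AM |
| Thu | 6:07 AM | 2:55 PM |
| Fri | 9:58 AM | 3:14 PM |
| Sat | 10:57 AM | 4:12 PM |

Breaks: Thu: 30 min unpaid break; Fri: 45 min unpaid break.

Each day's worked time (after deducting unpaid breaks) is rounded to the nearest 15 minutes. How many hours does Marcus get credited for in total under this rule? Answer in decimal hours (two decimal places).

Wed: 6:07 AM–11:17 AM = 5 h 10 min → rounds to 5 h 15 min
Thu: 6:07 AM–2:55 PM = 8 h 48 min − 30 min = 8 h 18 min → rounds to 8 h 15 min
Fri: 9:58 AM–3:14 PM = 5 h 16 min − 45 min = 4 h 31 min → rounds to 4 h 30 min
Sat: 10:57 AM–4:12 PM = 5 h 15 min → rounds to 5 h 15 min
Total credited: 23 h 15 min.

23.25 hours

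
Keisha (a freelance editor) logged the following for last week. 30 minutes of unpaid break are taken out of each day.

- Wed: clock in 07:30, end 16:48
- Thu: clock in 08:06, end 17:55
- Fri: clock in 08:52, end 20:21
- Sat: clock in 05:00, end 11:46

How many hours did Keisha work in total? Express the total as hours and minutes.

Wed: 07:30–16:48 = 9 h 18 min; less 30 min break → 8 h 48 min
Thu: 08:06–17:55 = 9 h 49 min; less 30 min break → 9 h 19 min
Fri: 08:52–20:21 = 11 h 29 min; less 30 min break → 10 h 59 min
Sat: 05:00–11:46 = 6 h 46 min; less 30 min break → 6 h 16 min
Total: 8 h 48 min + 9 h 19 min + 10 h 59 min + 6 h 16 min = 35 h 22 min.

35 h 22 min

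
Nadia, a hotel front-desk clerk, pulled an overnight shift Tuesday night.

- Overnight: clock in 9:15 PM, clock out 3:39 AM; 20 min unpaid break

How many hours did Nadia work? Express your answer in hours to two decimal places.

6.07 hours

Overnight: 9:15 PM → midnight = 2 h 45 min; midnight → 3:39 AM = 3 h 39 min; span 6 h 24 min; less 20 min break → 6 h 4 min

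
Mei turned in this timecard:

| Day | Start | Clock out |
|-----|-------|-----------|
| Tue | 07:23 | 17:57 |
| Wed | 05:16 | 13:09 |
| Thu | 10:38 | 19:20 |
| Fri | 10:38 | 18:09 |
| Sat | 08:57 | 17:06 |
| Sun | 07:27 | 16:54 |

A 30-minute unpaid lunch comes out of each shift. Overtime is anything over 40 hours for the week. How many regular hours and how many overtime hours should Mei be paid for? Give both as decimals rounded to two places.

Tue: 07:23–17:57 = 10 h 34 min; less 30 min break → 10 h 4 min
Wed: 05:16–13:09 = 7 h 53 min; less 30 min break → 7 h 23 min
Thu: 10:38–19:20 = 8 h 42 min; less 30 min break → 8 h 12 min
Fri: 10:38–18:09 = 7 h 31 min; less 30 min break → 7 h 1 min
Sat: 08:57–17:06 = 8 h 9 min; less 30 min break → 7 h 39 min
Sun: 07:27–16:54 = 9 h 27 min; less 30 min break → 8 h 57 min
Total worked: 49 h 16 min = 49.27 h.
Threshold 40 h → overtime 9 h 16 min, regular 40 h 0 min.

Regular 40.00 hours, overtime 9.27 hours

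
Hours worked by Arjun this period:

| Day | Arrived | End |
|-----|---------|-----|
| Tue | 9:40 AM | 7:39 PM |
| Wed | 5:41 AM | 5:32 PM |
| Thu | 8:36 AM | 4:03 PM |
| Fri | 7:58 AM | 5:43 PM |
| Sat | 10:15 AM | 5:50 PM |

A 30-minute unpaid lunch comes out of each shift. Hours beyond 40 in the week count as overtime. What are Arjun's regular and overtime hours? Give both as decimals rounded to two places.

Regular 40.00 hours, overtime 4.12 hours

Tue: 9:40 AM–7:39 PM = 9 h 59 min; less 30 min break → 9 h 29 min
Wed: 5:41 AM–5:32 PM = 11 h 51 min; less 30 min break → 11 h 21 min
Thu: 8:36 AM–4:03 PM = 7 h 27 min; less 30 min break → 6 h 57 min
Fri: 7:58 AM–5:43 PM = 9 h 45 min; less 30 min break → 9 h 15 min
Sat: 10:15 AM–5:50 PM = 7 h 35 min; less 30 min break → 7 h 5 min
Total worked: 44 h 7 min = 44.12 h.
Threshold 40 h → overtime 4 h 7 min, regular 40 h 0 min.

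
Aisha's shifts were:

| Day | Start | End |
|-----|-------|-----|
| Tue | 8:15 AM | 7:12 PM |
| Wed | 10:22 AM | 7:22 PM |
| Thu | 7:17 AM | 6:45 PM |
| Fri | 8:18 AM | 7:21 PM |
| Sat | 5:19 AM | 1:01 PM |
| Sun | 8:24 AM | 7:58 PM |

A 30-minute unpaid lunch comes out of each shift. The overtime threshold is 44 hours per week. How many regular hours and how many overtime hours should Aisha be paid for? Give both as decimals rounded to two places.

Tue: 8:15 AM–7:12 PM = 10 h 57 min; less 30 min break → 10 h 27 min
Wed: 10:22 AM–7:22 PM = 9 h 0 min; less 30 min break → 8 h 30 min
Thu: 7:17 AM–6:45 PM = 11 h 28 min; less 30 min break → 10 h 58 min
Fri: 8:18 AM–7:21 PM = 11 h 3 min; less 30 min break → 10 h 33 min
Sat: 5:19 AM–1:01 PM = 7 h 42 min; less 30 min break → 7 h 12 min
Sun: 8:24 AM–7:58 PM = 11 h 34 min; less 30 min break → 11 h 4 min
Total worked: 58 h 44 min = 58.73 h.
Threshold 44 h → overtime 14 h 44 min, regular 44 h 0 min.

Regular 44.00 hours, overtime 14.73 hours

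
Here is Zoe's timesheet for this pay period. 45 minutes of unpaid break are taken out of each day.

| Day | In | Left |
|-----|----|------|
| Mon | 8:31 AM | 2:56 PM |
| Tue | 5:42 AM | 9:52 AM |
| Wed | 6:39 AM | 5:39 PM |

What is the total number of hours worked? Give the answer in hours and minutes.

19 h 20 min

Mon: 8:31 AM–2:56 PM = 6 h 25 min; less 45 min break → 5 h 40 min
Tue: 5:42 AM–9:52 AM = 4 h 10 min; less 45 min break → 3 h 25 min
Wed: 6:39 AM–5:39 PM = 11 h 0 min; less 45 min break → 10 h 15 min
Total: 5 h 40 min + 3 h 25 min + 10 h 15 min = 19 h 20 min.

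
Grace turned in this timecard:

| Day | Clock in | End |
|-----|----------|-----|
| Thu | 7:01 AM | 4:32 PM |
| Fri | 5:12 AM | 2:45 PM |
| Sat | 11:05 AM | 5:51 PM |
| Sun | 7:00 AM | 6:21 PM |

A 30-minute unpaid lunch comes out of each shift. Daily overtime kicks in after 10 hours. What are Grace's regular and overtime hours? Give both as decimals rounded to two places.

Regular 34.33 hours, overtime 0.85 hours

Thu: 7:01 AM–4:32 PM = 9 h 31 min; less 30 min break → 9 h 1 min
Fri: 5:12 AM–2:45 PM = 9 h 33 min; less 30 min break → 9 h 3 min
Sat: 11:05 AM–5:51 PM = 6 h 46 min; less 30 min break → 6 h 16 min
Sun: 7:00 AM–6:21 PM = 11 h 21 min; less 30 min break → 10 h 51 min
Thu reg 9 h 1 min / OT 0 h 0 min; Fri reg 9 h 3 min / OT 0 h 0 min; Sat reg 6 h 16 min / OT 0 h 0 min; Sun reg 10 h 0 min / OT 0 h 51 min.
Totals: regular 34 h 20 min, overtime 0 h 51 min.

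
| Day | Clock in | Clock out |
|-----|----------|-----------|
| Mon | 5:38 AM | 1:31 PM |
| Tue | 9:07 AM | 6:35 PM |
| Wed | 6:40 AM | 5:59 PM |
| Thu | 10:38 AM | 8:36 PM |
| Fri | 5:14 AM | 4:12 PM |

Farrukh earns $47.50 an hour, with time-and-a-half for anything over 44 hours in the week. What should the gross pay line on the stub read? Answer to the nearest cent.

Mon: 5:38 AM–1:31 PM = 7 h 53 min
Tue: 9:07 AM–6:35 PM = 9 h 28 min
Wed: 6:40 AM–5:59 PM = 11 h 19 min
Thu: 10:38 AM–8:36 PM = 9 h 58 min
Fri: 5:14 AM–4:12 PM = 10 h 58 min
Total worked: 49 h 36 min = 2976 min.
Regular 44 h 0 min = 2640 min at $47.50/h; overtime 5 h 36 min = 336 min at $71.25/h.
Pay = (2640 × $47.50 + 336 × $71.25) ÷ 60 = $2489.00.

$2489.00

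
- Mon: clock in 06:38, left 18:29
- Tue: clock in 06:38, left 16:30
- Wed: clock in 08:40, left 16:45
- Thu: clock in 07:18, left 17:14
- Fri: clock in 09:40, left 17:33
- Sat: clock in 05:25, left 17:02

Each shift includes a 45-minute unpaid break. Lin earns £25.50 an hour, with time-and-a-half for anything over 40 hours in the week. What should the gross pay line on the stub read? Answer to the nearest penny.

Mon: 06:38–18:29 = 11 h 51 min; less 45 min break → 11 h 6 min
Tue: 06:38–16:30 = 9 h 52 min; less 45 min break → 9 h 7 min
Wed: 08:40–16:45 = 8 h 5 min; less 45 min break → 7 h 20 min
Thu: 07:18–17:14 = 9 h 56 min; less 45 min break → 9 h 11 min
Fri: 09:40–17:33 = 7 h 53 min; less 45 min break → 7 h 8 min
Sat: 05:25–17:02 = 11 h 37 min; less 45 min break → 10 h 52 min
Total worked: 54 h 44 min = 3284 min.
Regular 40 h 0 min = 2400 min at £25.50/h; overtime 14 h 44 min = 884 min at £38.25/h.
Pay = (2400 × £25.50 + 884 × £38.25) ÷ 60 = £1583.55.

£1583.55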